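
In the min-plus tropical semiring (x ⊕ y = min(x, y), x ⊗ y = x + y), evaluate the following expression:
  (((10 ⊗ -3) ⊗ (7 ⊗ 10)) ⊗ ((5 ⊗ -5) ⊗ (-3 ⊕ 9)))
(((10 ⊗ -3) ⊗ (7 ⊗ 10)) ⊗ ((5 ⊗ -5) ⊗ (-3 ⊕ 9))) = 21

Expand innermost to outermost. Recall ⊕ takes the minimum of its arguments and ⊗ takes their sum. Working out the expression (((10 ⊗ -3) ⊗ (7 ⊗ 10)) ⊗ ((5 ⊗ -5) ⊗ (-3 ⊕ 9))) gives 21.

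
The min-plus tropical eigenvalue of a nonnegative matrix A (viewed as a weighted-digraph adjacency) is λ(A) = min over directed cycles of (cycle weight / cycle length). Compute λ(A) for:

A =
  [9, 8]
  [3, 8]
λ(A) = 11/2

Enumerate directed cycles and compute their means (weight / length). Sample:
  cycle 0 → 0: weight = 9, length = 1, mean = 9/1 ≈ 9.000
  cycle 1 → 1: weight = 8, length = 1, mean = 8/1 ≈ 8.000
  cycle 0 → 1 → 0: weight = 11, length = 2, mean = 11/2 ≈ 5.500
  cycle 1 → 0 → 1: weight = 11, length = 2, mean = 11/2 ≈ 5.500
Minimum mean = 5.500, attained e.g. along the cycle 0 → 1 → 0 with weight 11 and length 2. So λ(A) = 11/2 = 11/2.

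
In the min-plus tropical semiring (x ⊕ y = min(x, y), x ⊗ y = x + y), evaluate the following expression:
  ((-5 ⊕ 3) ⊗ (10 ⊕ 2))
((-5 ⊕ 3) ⊗ (10 ⊕ 2)) = -3

Expand innermost to outermost. Recall ⊕ takes the minimum of its arguments and ⊗ takes their sum. Working out the expression ((-5 ⊕ 3) ⊗ (10 ⊕ 2)) gives -3.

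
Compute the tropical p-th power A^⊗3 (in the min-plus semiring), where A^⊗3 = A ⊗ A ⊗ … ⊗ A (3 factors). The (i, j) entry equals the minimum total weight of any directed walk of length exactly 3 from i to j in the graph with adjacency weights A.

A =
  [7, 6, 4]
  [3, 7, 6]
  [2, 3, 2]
A^⊗3 =
  [8, 9, 8]
  [9, 10, 9]
  [6, 7, 6]

Each entry (A^⊗3)_ij equals the minimum over all length-3 walks i = v_0 → v_1 → … → v_3 = j of Σ_t A[v_t][v_{t+1}]. For example, for (i, j) = (0, 2) we minimise over 9 possible intermediate vertex sequences; the minimum is 8, attained along the walk 0 → 2 → 2 → 2.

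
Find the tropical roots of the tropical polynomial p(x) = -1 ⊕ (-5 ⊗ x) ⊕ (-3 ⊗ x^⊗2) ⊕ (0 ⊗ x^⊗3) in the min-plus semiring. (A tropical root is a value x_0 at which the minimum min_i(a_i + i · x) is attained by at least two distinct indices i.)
Roots: {-3, -2, 4}

Each tropical root is a break point of the lower envelope of the lines y = a_i + i · x (there are 4 lines, with slopes 0, 1, ..., 3). Only the lines that attain the minimum somewhere contribute to roots; other lines are dominated. Here the surviving (envelope) indices are i = 3, i = 2, i = 1, i = 0.
Intersections between consecutive envelope lines give the roots: for adjacent envelope indices i < j the intersection is x = (a_i − a_j) / (j − i). Reading off the sorted break points: {-3, -2, 4}.
Verification: at each break x_0, at least two indices attain the minimum of min_i(a_i + i · x_0).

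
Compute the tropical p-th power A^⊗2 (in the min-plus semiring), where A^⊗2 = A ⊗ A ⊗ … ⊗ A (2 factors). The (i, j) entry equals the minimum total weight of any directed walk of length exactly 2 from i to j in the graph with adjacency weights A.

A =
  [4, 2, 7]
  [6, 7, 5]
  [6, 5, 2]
A^⊗2 =
  [8, 6, 7]
  [10, 8, 7]
  [8, 7, 4]

Each entry (A^⊗2)_ij equals the minimum over all length-2 walks i = v_0 → v_1 → … → v_2 = j of Σ_t A[v_t][v_{t+1}]. For example, for (i, j) = (0, 2) we minimise over 3 possible intermediate vertex sequences; the minimum is 7, attained along the walk 0 → 1 → 2.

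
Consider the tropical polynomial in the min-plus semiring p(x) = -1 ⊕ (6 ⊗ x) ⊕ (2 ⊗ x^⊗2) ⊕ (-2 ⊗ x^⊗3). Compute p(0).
p(0) = -2

A tropical monomial a ⊗ x^⊗i evaluates to a + i · x. Evaluating each term at x = 0:
  Term 0 contributes -1 + 0 · 0 = -1
  Term 1 contributes 6 + 1 · 0 = 6
  Term 2 contributes 2 + 2 · 0 = 2
  Term 3 contributes -2 + 3 · 0 = -2
p(0) = ⊕ of these = min[-1, 6, 2, -2] = -2.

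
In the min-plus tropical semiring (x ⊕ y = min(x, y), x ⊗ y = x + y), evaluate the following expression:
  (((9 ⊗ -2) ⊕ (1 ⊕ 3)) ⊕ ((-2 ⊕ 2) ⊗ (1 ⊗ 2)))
(((9 ⊗ -2) ⊕ (1 ⊕ 3)) ⊕ ((-2 ⊕ 2) ⊗ (1 ⊗ 2))) = 1

Expand innermost to outermost. Recall ⊕ takes the minimum of its arguments and ⊗ takes their sum. Working out the expression (((9 ⊗ -2) ⊕ (1 ⊕ 3)) ⊕ ((-2 ⊕ 2) ⊗ (1 ⊗ 2))) gives 1.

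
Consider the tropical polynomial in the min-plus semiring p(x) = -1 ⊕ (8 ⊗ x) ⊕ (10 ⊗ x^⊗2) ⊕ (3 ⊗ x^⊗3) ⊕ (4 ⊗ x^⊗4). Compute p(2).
p(2) = -1

A tropical monomial a ⊗ x^⊗i evaluates to a + i · x. Evaluating each term at x = 2:
  Term 0 contributes -1 + 0 · 2 = -1
  Term 1 contributes 8 + 1 · 2 = 10
  Term 2 contributes 10 + 2 · 2 = 14
  Term 3 contributes 3 + 3 · 2 = 9
  Term 4 contributes 4 + 4 · 2 = 12
p(2) = ⊕ of these = min[-1, 10, 14, 9, 12] = -1.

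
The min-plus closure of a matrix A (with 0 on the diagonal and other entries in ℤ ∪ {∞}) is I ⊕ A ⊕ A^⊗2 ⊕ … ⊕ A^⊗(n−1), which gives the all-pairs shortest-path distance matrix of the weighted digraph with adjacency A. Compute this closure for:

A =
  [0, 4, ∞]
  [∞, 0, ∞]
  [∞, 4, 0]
Closure =
  [0, 4, ∞]
  [∞, 0, ∞]
  [∞, 4, 0]

This is the Floyd-Warshall all-pairs shortest-path computation. For each intermediate vertex k = 0, 1, …, 2, update dist[i][j] ← min(dist[i][j], dist[i][k] + dist[k][j]). The final matrix gives, for each (i, j), the minimum total weight of any directed path from i to j (possibly empty when i = j).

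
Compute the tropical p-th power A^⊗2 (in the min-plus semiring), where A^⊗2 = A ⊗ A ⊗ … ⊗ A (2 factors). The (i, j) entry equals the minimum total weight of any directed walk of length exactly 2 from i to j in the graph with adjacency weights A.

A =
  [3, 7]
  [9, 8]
A^⊗2 =
  [6, 10]
  [12, 16]

Each entry (A^⊗2)_ij equals the minimum over all length-2 walks i = v_0 → v_1 → … → v_2 = j of Σ_t A[v_t][v_{t+1}]. For example, for (i, j) = (0, 1) we minimise over 2 possible intermediate vertex sequences; the minimum is 10, attained along the walk 0 → 0 → 1.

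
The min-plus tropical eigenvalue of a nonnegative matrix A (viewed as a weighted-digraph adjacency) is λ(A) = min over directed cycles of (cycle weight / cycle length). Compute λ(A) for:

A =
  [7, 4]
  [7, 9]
λ(A) = 11/2

Enumerate directed cycles and compute their means (weight / length). Sample:
  cycle 0 → 0: weight = 7, length = 1, mean = 7/1 ≈ 7.000
  cycle 1 → 1: weight = 9, length = 1, mean = 9/1 ≈ 9.000
  cycle 0 → 1 → 0: weight = 11, length = 2, mean = 11/2 ≈ 5.500
  cycle 1 → 0 → 1: weight = 11, length = 2, mean = 11/2 ≈ 5.500
Minimum mean = 5.500, attained e.g. along the cycle 0 → 1 → 0 with weight 11 and length 2. So λ(A) = 11/2 = 11/2.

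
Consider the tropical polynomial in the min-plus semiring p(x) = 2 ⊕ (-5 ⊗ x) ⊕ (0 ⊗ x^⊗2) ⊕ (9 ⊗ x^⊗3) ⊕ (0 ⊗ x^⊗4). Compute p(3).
p(3) = -2

A tropical monomial a ⊗ x^⊗i evaluates to a + i · x. Evaluating each term at x = 3:
  Term 0 contributes 2 + 0 · 3 = 2
  Term 1 contributes -5 + 1 · 3 = -2
  Term 2 contributes 0 + 2 · 3 = 6
  Term 3 contributes 9 + 3 · 3 = 18
  Term 4 contributes 0 + 4 · 3 = 12
p(3) = ⊕ of these = min[2, -2, 6, 18, 12] = -2.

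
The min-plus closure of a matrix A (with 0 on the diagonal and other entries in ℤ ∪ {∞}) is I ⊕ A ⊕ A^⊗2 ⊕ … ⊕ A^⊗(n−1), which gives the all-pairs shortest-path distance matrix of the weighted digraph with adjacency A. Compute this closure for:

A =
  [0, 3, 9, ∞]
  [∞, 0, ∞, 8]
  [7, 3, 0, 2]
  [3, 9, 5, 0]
Closure =
  [0, 3, 9, 11]
  [11, 0, 13, 8]
  [5, 3, 0, 2]
  [3, 6, 5, 0]

This is the Floyd-Warshall all-pairs shortest-path computation. For each intermediate vertex k = 0, 1, …, 3, update dist[i][j] ← min(dist[i][j], dist[i][k] + dist[k][j]). The final matrix gives, for each (i, j), the minimum total weight of any directed path from i to j (possibly empty when i = j).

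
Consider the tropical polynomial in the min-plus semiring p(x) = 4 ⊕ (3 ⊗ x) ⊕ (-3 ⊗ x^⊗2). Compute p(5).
p(5) = 4

A tropical monomial a ⊗ x^⊗i evaluates to a + i · x. Evaluating each term at x = 5:
  Term 0 contributes 4 + 0 · 5 = 4
  Term 1 contributes 3 + 1 · 5 = 8
  Term 2 contributes -3 + 2 · 5 = 7
p(5) = ⊕ of these = min[4, 8, 7] = 4.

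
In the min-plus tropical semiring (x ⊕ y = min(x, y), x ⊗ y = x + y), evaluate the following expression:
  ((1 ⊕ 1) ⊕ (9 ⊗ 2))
((1 ⊕ 1) ⊕ (9 ⊗ 2)) = 1

Expand innermost to outermost. Recall ⊕ takes the minimum of its arguments and ⊗ takes their sum. Working out the expression ((1 ⊕ 1) ⊕ (9 ⊗ 2)) gives 1.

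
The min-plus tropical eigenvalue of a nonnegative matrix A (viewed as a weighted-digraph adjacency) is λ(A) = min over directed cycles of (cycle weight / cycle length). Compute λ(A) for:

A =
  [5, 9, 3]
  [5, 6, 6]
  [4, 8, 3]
λ(A) = 3

Enumerate directed cycles and compute their means (weight / length). Sample:
  cycle 0 → 0: weight = 5, length = 1, mean = 5/1 ≈ 5.000
  cycle 1 → 1: weight = 6, length = 1, mean = 6/1 ≈ 6.000
  cycle 2 → 2: weight = 3, length = 1, mean = 3/1 ≈ 3.000
  cycle 0 → 1 → 0: weight = 14, length = 2, mean = 14/2 ≈ 7.000
  cycle 0 → 2 → 0: weight = 7, length = 2, mean = 7/2 ≈ 3.500
  cycle 1 → 0 → 1: weight = 14, length = 2, mean = 14/2 ≈ 7.000
Minimum mean = 3.000, attained e.g. along the cycle 2 → 2 with weight 3 and length 1. So λ(A) = 3/1 = 3.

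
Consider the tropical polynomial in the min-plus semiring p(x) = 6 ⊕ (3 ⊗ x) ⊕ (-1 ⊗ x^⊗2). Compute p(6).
p(6) = 6

A tropical monomial a ⊗ x^⊗i evaluates to a + i · x. Evaluating each term at x = 6:
  Term 0 contributes 6 + 0 · 6 = 6
  Term 1 contributes 3 + 1 · 6 = 9
  Term 2 contributes -1 + 2 · 6 = 11
p(6) = ⊕ of these = min[6, 9, 11] = 6.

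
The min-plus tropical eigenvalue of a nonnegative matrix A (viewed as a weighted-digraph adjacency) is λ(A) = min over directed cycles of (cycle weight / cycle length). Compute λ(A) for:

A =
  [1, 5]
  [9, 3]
λ(A) = 1

Enumerate directed cycles and compute their means (weight / length). Sample:
  cycle 0 → 0: weight = 1, length = 1, mean = 1/1 ≈ 1.000
  cycle 1 → 1: weight = 3, length = 1, mean = 3/1 ≈ 3.000
  cycle 0 → 1 → 0: weight = 14, length = 2, mean = 14/2 ≈ 7.000
  cycle 1 → 0 → 1: weight = 14, length = 2, mean = 14/2 ≈ 7.000
Minimum mean = 1.000, attained e.g. along the cycle 0 → 0 with weight 1 and length 1. So λ(A) = 1/1 = 1.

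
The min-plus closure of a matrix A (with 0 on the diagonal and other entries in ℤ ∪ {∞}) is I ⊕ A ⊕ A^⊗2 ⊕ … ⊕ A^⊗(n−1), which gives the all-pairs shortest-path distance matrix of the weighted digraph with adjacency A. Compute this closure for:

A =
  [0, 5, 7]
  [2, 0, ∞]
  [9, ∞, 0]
Closure =
  [0, 5, 7]
  [2, 0, 9]
  [9, 14, 0]

This is the Floyd-Warshall all-pairs shortest-path computation. For each intermediate vertex k = 0, 1, …, 2, update dist[i][j] ← min(dist[i][j], dist[i][k] + dist[k][j]). The final matrix gives, for each (i, j), the minimum total weight of any directed path from i to j (possibly empty when i = j).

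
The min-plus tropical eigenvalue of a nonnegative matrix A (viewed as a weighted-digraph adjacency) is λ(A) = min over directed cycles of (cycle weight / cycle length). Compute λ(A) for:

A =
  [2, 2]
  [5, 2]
λ(A) = 2

Enumerate directed cycles and compute their means (weight / length). Sample:
  cycle 0 → 0: weight = 2, length = 1, mean = 2/1 ≈ 2.000
  cycle 1 → 1: weight = 2, length = 1, mean = 2/1 ≈ 2.000
  cycle 0 → 1 → 0: weight = 7, length = 2, mean = 7/2 ≈ 3.500
  cycle 1 → 0 → 1: weight = 7, length = 2, mean = 7/2 ≈ 3.500
Minimum mean = 2.000, attained e.g. along the cycle 0 → 0 with weight 2 and length 1. So λ(A) = 2/1 = 2.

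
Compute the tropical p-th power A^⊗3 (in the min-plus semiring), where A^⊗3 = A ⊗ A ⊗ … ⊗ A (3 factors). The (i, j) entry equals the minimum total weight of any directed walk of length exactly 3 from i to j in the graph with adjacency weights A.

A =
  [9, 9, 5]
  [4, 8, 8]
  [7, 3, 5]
A^⊗3 =
  [12, 13, 15]
  [15, 12, 14]
  [12, 13, 12]

Each entry (A^⊗3)_ij equals the minimum over all length-3 walks i = v_0 → v_1 → … → v_3 = j of Σ_t A[v_t][v_{t+1}]. For example, for (i, j) = (0, 2) we minimise over 9 possible intermediate vertex sequences; the minimum is 15, attained along the walk 0 → 2 → 2 → 2.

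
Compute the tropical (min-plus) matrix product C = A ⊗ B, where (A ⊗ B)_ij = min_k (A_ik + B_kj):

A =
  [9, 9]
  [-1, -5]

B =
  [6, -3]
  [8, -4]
A ⊗ B =
  [15, 5]
  [3, -9]

Apply the min-plus product entry-by-entry:
  C[0][0] = min over k of (A[0][0] + B[0][0] = 9 + 6 = 15, A[0][1] + B[1][0] = 9 + 8 = 17) = 15 (attained at k = 0)
  C[0][1] = min over k of (A[0][0] + B[0][1] = 9 + -3 = 6, A[0][1] + B[1][1] = 9 + -4 = 5) = 5 (attained at k = 1)
  C[1][0] = min over k of (A[1][0] + B[0][0] = -1 + 6 = 5, A[1][1] + B[1][0] = -5 + 8 = 3) = 3 (attained at k = 1)
  C[1][1] = min over k of (A[1][0] + B[0][1] = -1 + -3 = -4, A[1][1] + B[1][1] = -5 + -4 = -9) = -9 (attained at k = 1)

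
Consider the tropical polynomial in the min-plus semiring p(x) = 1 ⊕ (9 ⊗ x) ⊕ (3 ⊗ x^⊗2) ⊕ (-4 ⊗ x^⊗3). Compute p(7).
p(7) = 1

A tropical monomial a ⊗ x^⊗i evaluates to a + i · x. Evaluating each term at x = 7:
  Term 0 contributes 1 + 0 · 7 = 1
  Term 1 contributes 9 + 1 · 7 = 16
  Term 2 contributes 3 + 2 · 7 = 17
  Term 3 contributes -4 + 3 · 7 = 17
p(7) = ⊕ of these = min[1, 16, 17, 17] = 1.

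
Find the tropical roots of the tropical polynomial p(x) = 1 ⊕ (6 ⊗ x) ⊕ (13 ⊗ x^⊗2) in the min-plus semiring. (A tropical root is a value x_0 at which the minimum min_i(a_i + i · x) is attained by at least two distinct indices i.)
Roots: {-7, -5}

Each tropical root is a break point of the lower envelope of the lines y = a_i + i · x (there are 3 lines, with slopes 0, 1, ..., 2). Only the lines that attain the minimum somewhere contribute to roots; other lines are dominated. Here the surviving (envelope) indices are i = 2, i = 1, i = 0.
Intersections between consecutive envelope lines give the roots: for adjacent envelope indices i < j the intersection is x = (a_i − a_j) / (j − i). Reading off the sorted break points: {-7, -5}.
Verification: at each break x_0, at least two indices attain the minimum of min_i(a_i + i · x_0).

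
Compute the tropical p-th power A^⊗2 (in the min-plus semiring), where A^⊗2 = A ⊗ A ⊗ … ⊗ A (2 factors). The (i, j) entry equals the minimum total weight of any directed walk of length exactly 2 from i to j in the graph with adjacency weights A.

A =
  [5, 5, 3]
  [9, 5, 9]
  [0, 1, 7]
A^⊗2 =
  [3, 4, 8]
  [9, 10, 12]
  [5, 5, 3]

Each entry (A^⊗2)_ij equals the minimum over all length-2 walks i = v_0 → v_1 → … → v_2 = j of Σ_t A[v_t][v_{t+1}]. For example, for (i, j) = (0, 2) we minimise over 3 possible intermediate vertex sequences; the minimum is 8, attained along the walk 0 → 0 → 2.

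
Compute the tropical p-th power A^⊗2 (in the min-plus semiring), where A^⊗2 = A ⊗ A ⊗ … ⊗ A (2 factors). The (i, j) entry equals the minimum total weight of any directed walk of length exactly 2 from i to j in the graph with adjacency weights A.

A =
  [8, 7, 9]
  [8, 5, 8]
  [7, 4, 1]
A^⊗2 =
  [15, 12, 10]
  [13, 10, 9]
  [8, 5, 2]

Each entry (A^⊗2)_ij equals the minimum over all length-2 walks i = v_0 → v_1 → … → v_2 = j of Σ_t A[v_t][v_{t+1}]. For example, for (i, j) = (0, 2) we minimise over 3 possible intermediate vertex sequences; the minimum is 10, attained along the walk 0 → 2 → 2.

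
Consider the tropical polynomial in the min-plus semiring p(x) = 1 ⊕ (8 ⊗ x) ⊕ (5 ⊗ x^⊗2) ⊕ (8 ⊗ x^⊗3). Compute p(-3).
p(-3) = -1

A tropical monomial a ⊗ x^⊗i evaluates to a + i · x. Evaluating each term at x = -3:
  Term 0 contributes 1 + 0 · -3 = 1
  Term 1 contributes 8 + 1 · -3 = 5
  Term 2 contributes 5 + 2 · -3 = -1
  Term 3 contributes 8 + 3 · -3 = -1
p(-3) = ⊕ of these = min[1, 5, -1, -1] = -1.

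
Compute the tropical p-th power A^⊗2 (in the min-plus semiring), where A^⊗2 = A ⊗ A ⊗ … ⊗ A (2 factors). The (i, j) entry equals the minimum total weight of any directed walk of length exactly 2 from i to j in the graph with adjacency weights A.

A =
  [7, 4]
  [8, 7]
A^⊗2 =
  [12, 11]
  [15, 12]

Each entry (A^⊗2)_ij equals the minimum over all length-2 walks i = v_0 → v_1 → … → v_2 = j of Σ_t A[v_t][v_{t+1}]. For example, for (i, j) = (0, 1) we minimise over 2 possible intermediate vertex sequences; the minimum is 11, attained along the walk 0 → 0 → 1.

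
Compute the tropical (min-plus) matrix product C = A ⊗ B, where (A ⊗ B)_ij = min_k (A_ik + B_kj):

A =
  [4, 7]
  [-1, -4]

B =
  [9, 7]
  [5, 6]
A ⊗ B =
  [12, 11]
  [1, 2]

Apply the min-plus product entry-by-entry:
  C[0][0] = min over k of (A[0][0] + B[0][0] = 4 + 9 = 13, A[0][1] + B[1][0] = 7 + 5 = 12) = 12 (attained at k = 1)
  C[0][1] = min over k of (A[0][0] + B[0][1] = 4 + 7 = 11, A[0][1] + B[1][1] = 7 + 6 = 13) = 11 (attained at k = 0)
  C[1][0] = min over k of (A[1][0] + B[0][0] = -1 + 9 = 8, A[1][1] + B[1][0] = -4 + 5 = 1) = 1 (attained at k = 1)
  C[1][1] = min over k of (A[1][0] + B[0][1] = -1 + 7 = 6, A[1][1] + B[1][1] = -4 + 6 = 2) = 2 (attained at k = 1)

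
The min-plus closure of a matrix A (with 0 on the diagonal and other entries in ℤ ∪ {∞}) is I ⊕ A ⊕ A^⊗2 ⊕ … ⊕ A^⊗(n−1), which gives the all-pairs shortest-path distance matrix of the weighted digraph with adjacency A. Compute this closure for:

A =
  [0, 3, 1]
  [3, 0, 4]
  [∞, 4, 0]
Closure =
  [0, 3, 1]
  [3, 0, 4]
  [7, 4, 0]

This is the Floyd-Warshall all-pairs shortest-path computation. For each intermediate vertex k = 0, 1, …, 2, update dist[i][j] ← min(dist[i][j], dist[i][k] + dist[k][j]). The final matrix gives, for each (i, j), the minimum total weight of any directed path from i to j (possibly empty when i = j).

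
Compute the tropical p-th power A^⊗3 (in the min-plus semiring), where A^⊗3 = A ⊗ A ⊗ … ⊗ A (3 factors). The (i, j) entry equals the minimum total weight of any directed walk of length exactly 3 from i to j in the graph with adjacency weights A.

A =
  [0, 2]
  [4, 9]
A^⊗3 =
  [0, 2]
  [4, 6]

Each entry (A^⊗3)_ij equals the minimum over all length-3 walks i = v_0 → v_1 → … → v_3 = j of Σ_t A[v_t][v_{t+1}]. For example, for (i, j) = (0, 1) we minimise over 4 possible intermediate vertex sequences; the minimum is 2, attained along the walk 0 → 0 → 0 → 1.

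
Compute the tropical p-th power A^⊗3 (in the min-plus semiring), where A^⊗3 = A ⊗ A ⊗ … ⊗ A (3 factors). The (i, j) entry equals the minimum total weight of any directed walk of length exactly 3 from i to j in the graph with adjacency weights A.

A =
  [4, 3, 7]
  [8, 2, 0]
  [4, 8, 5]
A^⊗3 =
  [7, 7, 5]
  [6, 6, 4]
  [12, 9, 7]

Each entry (A^⊗3)_ij equals the minimum over all length-3 walks i = v_0 → v_1 → … → v_3 = j of Σ_t A[v_t][v_{t+1}]. For example, for (i, j) = (0, 2) we minimise over 9 possible intermediate vertex sequences; the minimum is 5, attained along the walk 0 → 1 → 1 → 2.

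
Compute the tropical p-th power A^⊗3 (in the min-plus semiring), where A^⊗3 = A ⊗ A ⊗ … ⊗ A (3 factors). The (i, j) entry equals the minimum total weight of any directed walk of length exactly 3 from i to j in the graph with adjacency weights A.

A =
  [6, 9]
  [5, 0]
A^⊗3 =
  [14, 9]
  [5, 0]

Each entry (A^⊗3)_ij equals the minimum over all length-3 walks i = v_0 → v_1 → … → v_3 = j of Σ_t A[v_t][v_{t+1}]. For example, for (i, j) = (0, 1) we minimise over 4 possible intermediate vertex sequences; the minimum is 9, attained along the walk 0 → 1 → 1 → 1.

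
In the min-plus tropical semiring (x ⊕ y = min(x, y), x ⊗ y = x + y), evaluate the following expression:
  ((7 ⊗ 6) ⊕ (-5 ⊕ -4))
((7 ⊗ 6) ⊕ (-5 ⊕ -4)) = -5

Expand innermost to outermost. Recall ⊕ takes the minimum of its arguments and ⊗ takes their sum. Working out the expression ((7 ⊗ 6) ⊕ (-5 ⊕ -4)) gives -5.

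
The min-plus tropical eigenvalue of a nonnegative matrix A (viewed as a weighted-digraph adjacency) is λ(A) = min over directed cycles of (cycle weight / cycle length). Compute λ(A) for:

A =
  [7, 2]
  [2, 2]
λ(A) = 2

Enumerate directed cycles and compute their means (weight / length). Sample:
  cycle 0 → 0: weight = 7, length = 1, mean = 7/1 ≈ 7.000
  cycle 1 → 1: weight = 2, length = 1, mean = 2/1 ≈ 2.000
  cycle 0 → 1 → 0: weight = 4, length = 2, mean = 4/2 ≈ 2.000
  cycle 1 → 0 → 1: weight = 4, length = 2, mean = 4/2 ≈ 2.000
Minimum mean = 2.000, attained e.g. along the cycle 1 → 1 with weight 2 and length 1. So λ(A) = 2/1 = 2.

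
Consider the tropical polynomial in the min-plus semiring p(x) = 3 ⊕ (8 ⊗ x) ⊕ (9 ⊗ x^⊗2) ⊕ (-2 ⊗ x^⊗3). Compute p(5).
p(5) = 3

A tropical monomial a ⊗ x^⊗i evaluates to a + i · x. Evaluating each term at x = 5:
  Term 0 contributes 3 + 0 · 5 = 3
  Term 1 contributes 8 + 1 · 5 = 13
  Term 2 contributes 9 + 2 · 5 = 19
  Term 3 contributes -2 + 3 · 5 = 13
p(5) = ⊕ of these = min[3, 13, 19, 13] = 3.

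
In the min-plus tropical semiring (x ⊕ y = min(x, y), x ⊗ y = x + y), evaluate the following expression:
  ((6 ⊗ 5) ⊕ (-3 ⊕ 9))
((6 ⊗ 5) ⊕ (-3 ⊕ 9)) = -3

Expand innermost to outermost. Recall ⊕ takes the minimum of its arguments and ⊗ takes their sum. Working out the expression ((6 ⊗ 5) ⊕ (-3 ⊕ 9)) gives -3.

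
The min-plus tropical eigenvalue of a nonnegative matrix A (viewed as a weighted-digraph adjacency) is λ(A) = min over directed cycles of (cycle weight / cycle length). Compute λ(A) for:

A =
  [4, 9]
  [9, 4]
λ(A) = 4

Enumerate directed cycles and compute their means (weight / length). Sample:
  cycle 0 → 0: weight = 4, length = 1, mean = 4/1 ≈ 4.000
  cycle 1 → 1: weight = 4, length = 1, mean = 4/1 ≈ 4.000
  cycle 0 → 1 → 0: weight = 18, length = 2, mean = 18/2 ≈ 9.000
  cycle 1 → 0 → 1: weight = 18, length = 2, mean = 18/2 ≈ 9.000
Minimum mean = 4.000, attained e.g. along the cycle 0 → 0 with weight 4 and length 1. So λ(A) = 4/1 = 4.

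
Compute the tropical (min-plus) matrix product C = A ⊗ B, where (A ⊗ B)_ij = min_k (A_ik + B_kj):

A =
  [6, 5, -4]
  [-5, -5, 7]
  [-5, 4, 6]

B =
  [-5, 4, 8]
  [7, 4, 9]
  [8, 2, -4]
A ⊗ B =
  [1, -2, -8]
  [-10, -1, 3]
  [-10, -1, 2]

Apply the min-plus product entry-by-entry:
  C[0][0] = min over k of (A[0][0] + B[0][0] = 6 + -5 = 1, A[0][1] + B[1][0] = 5 + 7 = 12, A[0][2] + B[2][0] = -4 + 8 = 4) = 1 (attained at k = 0)
  C[0][1] = min over k of (A[0][0] + B[0][1] = 6 + 4 = 10, A[0][1] + B[1][1] = 5 + 4 = 9, A[0][2] + B[2][1] = -4 + 2 = -2) = -2 (attained at k = 2)
  C[0][2] = min over k of (A[0][0] + B[0][2] = 6 + 8 = 14, A[0][1] + B[1][2] = 5 + 9 = 14, A[0][2] + B[2][2] = -4 + -4 = -8) = -8 (attained at k = 2)
  C[1][0] = min over k of (A[1][0] + B[0][0] = -5 + -5 = -10, A[1][1] + B[1][0] = -5 + 7 = 2, A[1][2] + B[2][0] = 7 + 8 = 15) = -10 (attained at k = 0)
  C[1][1] = min over k of (A[1][0] + B[0][1] = -5 + 4 = -1, A[1][1] + B[1][1] = -5 + 4 = -1, A[1][2] + B[2][1] = 7 + 2 = 9) = -1 (attained at k = 0)
  C[1][2] = min over k of (A[1][0] + B[0][2] = -5 + 8 = 3, A[1][1] + B[1][2] = -5 + 9 = 4, A[1][2] + B[2][2] = 7 + -4 = 3) = 3 (attained at k = 0)
  C[2][0] = min over k of (A[2][0] + B[0][0] = -5 + -5 = -10, A[2][1] + B[1][0] = 4 + 7 = 11, A[2][2] + B[2][0] = 6 + 8 = 14) = -10 (attained at k = 0)
  C[2][1] = min over k of (A[2][0] + B[0][1] = -5 + 4 = -1, A[2][1] + B[1][1] = 4 + 4 = 8, A[2][2] + B[2][1] = 6 + 2 = 8) = -1 (attained at k = 0)
  C[2][2] = min over k of (A[2][0] + B[0][2] = -5 + 8 = 3, A[2][1] + B[1][2] = 4 + 9 = 13, A[2][2] + B[2][2] = 6 + -4 = 2) = 2 (attained at k = 2)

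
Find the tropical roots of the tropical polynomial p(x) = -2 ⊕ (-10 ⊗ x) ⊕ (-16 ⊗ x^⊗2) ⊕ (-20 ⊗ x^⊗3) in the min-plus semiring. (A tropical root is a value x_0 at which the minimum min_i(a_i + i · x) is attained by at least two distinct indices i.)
Roots: {4, 6, 8}

Each tropical root is a break point of the lower envelope of the lines y = a_i + i · x (there are 4 lines, with slopes 0, 1, ..., 3). Only the lines that attain the minimum somewhere contribute to roots; other lines are dominated. Here the surviving (envelope) indices are i = 3, i = 2, i = 1, i = 0.
Intersections between consecutive envelope lines give the roots: for adjacent envelope indices i < j the intersection is x = (a_i − a_j) / (j − i). Reading off the sorted break points: {4, 6, 8}.
Verification: at each break x_0, at least two indices attain the minimum of min_i(a_i + i · x_0).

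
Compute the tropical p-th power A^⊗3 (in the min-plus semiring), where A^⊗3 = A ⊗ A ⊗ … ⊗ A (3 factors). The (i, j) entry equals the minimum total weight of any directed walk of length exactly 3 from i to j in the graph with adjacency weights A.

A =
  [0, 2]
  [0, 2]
A^⊗3 =
  [0, 2]
  [0, 2]

Each entry (A^⊗3)_ij equals the minimum over all length-3 walks i = v_0 → v_1 → … → v_3 = j of Σ_t A[v_t][v_{t+1}]. For example, for (i, j) = (0, 1) we minimise over 4 possible intermediate vertex sequences; the minimum is 2, attained along the walk 0 → 0 → 0 → 1.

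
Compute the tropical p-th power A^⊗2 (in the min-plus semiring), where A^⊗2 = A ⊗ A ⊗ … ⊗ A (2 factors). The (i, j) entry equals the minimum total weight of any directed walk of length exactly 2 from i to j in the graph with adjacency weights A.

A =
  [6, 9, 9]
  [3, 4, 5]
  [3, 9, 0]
A^⊗2 =
  [12, 13, 9]
  [7, 8, 5]
  [3, 9, 0]

Each entry (A^⊗2)_ij equals the minimum over all length-2 walks i = v_0 → v_1 → … → v_2 = j of Σ_t A[v_t][v_{t+1}]. For example, for (i, j) = (0, 2) we minimise over 3 possible intermediate vertex sequences; the minimum is 9, attained along the walk 0 → 2 → 2.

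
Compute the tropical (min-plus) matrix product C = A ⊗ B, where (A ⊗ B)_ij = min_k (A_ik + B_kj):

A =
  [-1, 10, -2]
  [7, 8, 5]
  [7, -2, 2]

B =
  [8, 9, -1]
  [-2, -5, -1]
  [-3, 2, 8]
A ⊗ B =
  [-5, 0, -2]
  [2, 3, 6]
  [-4, -7, -3]

Apply the min-plus product entry-by-entry:
  C[0][0] = min over k of (A[0][0] + B[0][0] = -1 + 8 = 7, A[0][1] + B[1][0] = 10 + -2 = 8, A[0][2] + B[2][0] = -2 + -3 = -5) = -5 (attained at k = 2)
  C[0][1] = min over k of (A[0][0] + B[0][1] = -1 + 9 = 8, A[0][1] + B[1][1] = 10 + -5 = 5, A[0][2] + B[2][1] = -2 + 2 = 0) = 0 (attained at k = 2)
  C[0][2] = min over k of (A[0][0] + B[0][2] = -1 + -1 = -2, A[0][1] + B[1][2] = 10 + -1 = 9, A[0][2] + B[2][2] = -2 + 8 = 6) = -2 (attained at k = 0)
  C[1][0] = min over k of (A[1][0] + B[0][0] = 7 + 8 = 15, A[1][1] + B[1][0] = 8 + -2 = 6, A[1][2] + B[2][0] = 5 + -3 = 2) = 2 (attained at k = 2)
  C[1][1] = min over k of (A[1][0] + B[0][1] = 7 + 9 = 16, A[1][1] + B[1][1] = 8 + -5 = 3, A[1][2] + B[2][1] = 5 + 2 = 7) = 3 (attained at k = 1)
  C[1][2] = min over k of (A[1][0] + B[0][2] = 7 + -1 = 6, A[1][1] + B[1][2] = 8 + -1 = 7, A[1][2] + B[2][2] = 5 + 8 = 13) = 6 (attained at k = 0)
  C[2][0] = min over k of (A[2][0] + B[0][0] = 7 + 8 = 15, A[2][1] + B[1][0] = -2 + -2 = -4, A[2][2] + B[2][0] = 2 + -3 = -1) = -4 (attained at k = 1)
  C[2][1] = min over k of (A[2][0] + B[0][1] = 7 + 9 = 16, A[2][1] + B[1][1] = -2 + -5 = -7, A[2][2] + B[2][1] = 2 + 2 = 4) = -7 (attained at k = 1)
  C[2][2] = min over k of (A[2][0] + B[0][2] = 7 + -1 = 6, A[2][1] + B[1][2] = -2 + -1 = -3, A[2][2] + B[2][2] = 2 + 8 = 10) = -3 (attained at k = 1)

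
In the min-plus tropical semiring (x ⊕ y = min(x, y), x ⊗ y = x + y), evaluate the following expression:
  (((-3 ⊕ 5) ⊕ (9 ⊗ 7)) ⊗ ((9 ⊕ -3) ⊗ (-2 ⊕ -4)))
(((-3 ⊕ 5) ⊕ (9 ⊗ 7)) ⊗ ((9 ⊕ -3) ⊗ (-2 ⊕ -4))) = -10

Expand innermost to outermost. Recall ⊕ takes the minimum of its arguments and ⊗ takes their sum. Working out the expression (((-3 ⊕ 5) ⊕ (9 ⊗ 7)) ⊗ ((9 ⊕ -3) ⊗ (-2 ⊕ -4))) gives -10.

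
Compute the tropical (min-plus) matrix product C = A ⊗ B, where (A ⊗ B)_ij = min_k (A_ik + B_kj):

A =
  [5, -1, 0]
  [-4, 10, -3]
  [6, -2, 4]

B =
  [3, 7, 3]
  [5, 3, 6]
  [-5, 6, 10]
A ⊗ B =
  [-5, 2, 5]
  [-8, 3, -1]
  [-1, 1, 4]

Apply the min-plus product entry-by-entry:
  C[0][0] = min over k of (A[0][0] + B[0][0] = 5 + 3 = 8, A[0][1] + B[1][0] = -1 + 5 = 4, A[0][2] + B[2][0] = 0 + -5 = -5) = -5 (attained at k = 2)
  C[0][1] = min over k of (A[0][0] + B[0][1] = 5 + 7 = 12, A[0][1] + B[1][1] = -1 + 3 = 2, A[0][2] + B[2][1] = 0 + 6 = 6) = 2 (attained at k = 1)
  C[0][2] = min over k of (A[0][0] + B[0][2] = 5 + 3 = 8, A[0][1] + B[1][2] = -1 + 6 = 5, A[0][2] + B[2][2] = 0 + 10 = 10) = 5 (attained at k = 1)
  C[1][0] = min over k of (A[1][0] + B[0][0] = -4 + 3 = -1, A[1][1] + B[1][0] = 10 + 5 = 15, A[1][2] + B[2][0] = -3 + -5 = -8) = -8 (attained at k = 2)
  C[1][1] = min over k of (A[1][0] + B[0][1] = -4 + 7 = 3, A[1][1] + B[1][1] = 10 + 3 = 13, A[1][2] + B[2][1] = -3 + 6 = 3) = 3 (attained at k = 0)
  C[1][2] = min over k of (A[1][0] + B[0][2] = -4 + 3 = -1, A[1][1] + B[1][2] = 10 + 6 = 16, A[1][2] + B[2][2] = -3 + 10 = 7) = -1 (attained at k = 0)
  C[2][0] = min over k of (A[2][0] + B[0][0] = 6 + 3 = 9, A[2][1] + B[1][0] = -2 + 5 = 3, A[2][2] + B[2][0] = 4 + -5 = -1) = -1 (attained at k = 2)
  C[2][1] = min over k of (A[2][0] + B[0][1] = 6 + 7 = 13, A[2][1] + B[1][1] = -2 + 3 = 1, A[2][2] + B[2][1] = 4 + 6 = 10) = 1 (attained at k = 1)
  C[2][2] = min over k of (A[2][0] + B[0][2] = 6 + 3 = 9, A[2][1] + B[1][2] = -2 + 6 = 4, A[2][2] + B[2][2] = 4 + 10 = 14) = 4 (attained at k = 1)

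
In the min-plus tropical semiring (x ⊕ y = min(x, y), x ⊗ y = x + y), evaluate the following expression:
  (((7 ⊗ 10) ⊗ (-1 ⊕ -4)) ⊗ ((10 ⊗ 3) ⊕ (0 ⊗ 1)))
(((7 ⊗ 10) ⊗ (-1 ⊕ -4)) ⊗ ((10 ⊗ 3) ⊕ (0 ⊗ 1))) = 14

Expand innermost to outermost. Recall ⊕ takes the minimum of its arguments and ⊗ takes their sum. Working out the expression (((7 ⊗ 10) ⊗ (-1 ⊕ -4)) ⊗ ((10 ⊗ 3) ⊕ (0 ⊗ 1))) gives 14.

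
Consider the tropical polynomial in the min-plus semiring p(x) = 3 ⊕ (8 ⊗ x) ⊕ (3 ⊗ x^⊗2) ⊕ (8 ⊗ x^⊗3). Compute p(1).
p(1) = 3

A tropical monomial a ⊗ x^⊗i evaluates to a + i · x. Evaluating each term at x = 1:
  Term 0 contributes 3 + 0 · 1 = 3
  Term 1 contributes 8 + 1 · 1 = 9
  Term 2 contributes 3 + 2 · 1 = 5
  Term 3 contributes 8 + 3 · 1 = 11
p(1) = ⊕ of these = min[3, 9, 5, 11] = 3.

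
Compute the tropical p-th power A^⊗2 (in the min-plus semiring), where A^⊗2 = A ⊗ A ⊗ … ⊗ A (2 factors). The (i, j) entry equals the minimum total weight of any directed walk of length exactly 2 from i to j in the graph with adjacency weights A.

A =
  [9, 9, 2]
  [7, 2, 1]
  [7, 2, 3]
A^⊗2 =
  [9, 4, 5]
  [8, 3, 3]
  [9, 4, 3]

Each entry (A^⊗2)_ij equals the minimum over all length-2 walks i = v_0 → v_1 → … → v_2 = j of Σ_t A[v_t][v_{t+1}]. For example, for (i, j) = (0, 2) we minimise over 3 possible intermediate vertex sequences; the minimum is 5, attained along the walk 0 → 2 → 2.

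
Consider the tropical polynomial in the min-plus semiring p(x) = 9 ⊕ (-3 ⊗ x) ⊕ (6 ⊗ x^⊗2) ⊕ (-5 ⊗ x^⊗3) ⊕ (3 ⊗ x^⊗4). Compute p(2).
p(2) = -1

A tropical monomial a ⊗ x^⊗i evaluates to a + i · x. Evaluating each term at x = 2:
  Term 0 contributes 9 + 0 · 2 = 9
  Term 1 contributes -3 + 1 · 2 = -1
  Term 2 contributes 6 + 2 · 2 = 10
  Term 3 contributes -5 + 3 · 2 = 1
  Term 4 contributes 3 + 4 · 2 = 11
p(2) = ⊕ of these = min[9, -1, 10, 1, 11] = -1.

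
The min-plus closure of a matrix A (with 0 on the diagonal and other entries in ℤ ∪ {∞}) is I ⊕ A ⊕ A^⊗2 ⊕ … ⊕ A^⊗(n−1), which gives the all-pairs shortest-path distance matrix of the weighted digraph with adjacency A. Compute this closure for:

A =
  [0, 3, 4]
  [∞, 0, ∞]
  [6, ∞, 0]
Closure =
  [0, 3, 4]
  [∞, 0, ∞]
  [6, 9, 0]

This is the Floyd-Warshall all-pairs shortest-path computation. For each intermediate vertex k = 0, 1, …, 2, update dist[i][j] ← min(dist[i][j], dist[i][k] + dist[k][j]). The final matrix gives, for each (i, j), the minimum total weight of any directed path from i to j (possibly empty when i = j).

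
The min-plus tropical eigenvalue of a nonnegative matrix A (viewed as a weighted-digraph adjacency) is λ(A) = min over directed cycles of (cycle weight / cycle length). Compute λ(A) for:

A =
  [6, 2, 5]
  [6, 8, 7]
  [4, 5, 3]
λ(A) = 3

Enumerate directed cycles and compute their means (weight / length). Sample:
  cycle 0 → 0: weight = 6, length = 1, mean = 6/1 ≈ 6.000
  cycle 1 → 1: weight = 8, length = 1, mean = 8/1 ≈ 8.000
  cycle 2 → 2: weight = 3, length = 1, mean = 3/1 ≈ 3.000
  cycle 0 → 1 → 0: weight = 8, length = 2, mean = 8/2 ≈ 4.000
  cycle 0 → 2 → 0: weight = 9, length = 2, mean = 9/2 ≈ 4.500
  cycle 1 → 0 → 1: weight = 8, length = 2, mean = 8/2 ≈ 4.000
Minimum mean = 3.000, attained e.g. along the cycle 2 → 2 with weight 3 and length 1. So λ(A) = 3/1 = 3.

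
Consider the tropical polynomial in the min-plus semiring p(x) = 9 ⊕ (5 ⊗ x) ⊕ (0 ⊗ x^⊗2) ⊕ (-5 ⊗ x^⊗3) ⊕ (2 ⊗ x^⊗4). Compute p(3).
p(3) = 4

A tropical monomial a ⊗ x^⊗i evaluates to a + i · x. Evaluating each term at x = 3:
  Term 0 contributes 9 + 0 · 3 = 9
  Term 1 contributes 5 + 1 · 3 = 8
  Term 2 contributes 0 + 2 · 3 = 6
  Term 3 contributes -5 + 3 · 3 = 4
  Term 4 contributes 2 + 4 · 3 = 14
p(3) = ⊕ of these = min[9, 8, 6, 4, 14] = 4.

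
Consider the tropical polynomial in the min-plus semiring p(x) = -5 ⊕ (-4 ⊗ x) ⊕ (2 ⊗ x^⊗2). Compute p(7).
p(7) = -5

A tropical monomial a ⊗ x^⊗i evaluates to a + i · x. Evaluating each term at x = 7:
  Term 0 contributes -5 + 0 · 7 = -5
  Term 1 contributes -4 + 1 · 7 = 3
  Term 2 contributes 2 + 2 · 7 = 16
p(7) = ⊕ of these = min[-5, 3, 16] = -5.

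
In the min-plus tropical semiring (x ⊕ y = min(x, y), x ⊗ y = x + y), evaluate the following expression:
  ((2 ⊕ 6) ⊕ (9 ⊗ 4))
((2 ⊕ 6) ⊕ (9 ⊗ 4)) = 2

Expand innermost to outermost. Recall ⊕ takes the minimum of its arguments and ⊗ takes their sum. Working out the expression ((2 ⊕ 6) ⊕ (9 ⊗ 4)) gives 2.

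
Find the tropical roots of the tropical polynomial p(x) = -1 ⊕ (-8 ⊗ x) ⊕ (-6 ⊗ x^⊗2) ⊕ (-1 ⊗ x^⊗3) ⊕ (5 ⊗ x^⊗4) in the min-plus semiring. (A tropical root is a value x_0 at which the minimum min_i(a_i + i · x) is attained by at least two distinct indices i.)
Roots: {-6, -5, -2, 7}

Each tropical root is a break point of the lower envelope of the lines y = a_i + i · x (there are 5 lines, with slopes 0, 1, ..., 4). Only the lines that attain the minimum somewhere contribute to roots; other lines are dominated. Here the surviving (envelope) indices are i = 4, i = 3, i = 2, i = 1, i = 0.
Intersections between consecutive envelope lines give the roots: for adjacent envelope indices i < j the intersection is x = (a_i − a_j) / (j − i). Reading off the sorted break points: {-6, -5, -2, 7}.
Verification: at each break x_0, at least two indices attain the minimum of min_i(a_i + i · x_0).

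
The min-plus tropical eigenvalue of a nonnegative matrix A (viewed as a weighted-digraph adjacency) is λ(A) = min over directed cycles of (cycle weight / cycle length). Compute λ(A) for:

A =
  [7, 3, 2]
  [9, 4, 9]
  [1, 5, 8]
λ(A) = 3/2

Enumerate directed cycles and compute their means (weight / length). Sample:
  cycle 0 → 0: weight = 7, length = 1, mean = 7/1 ≈ 7.000
  cycle 1 → 1: weight = 4, length = 1, mean = 4/1 ≈ 4.000
  cycle 2 → 2: weight = 8, length = 1, mean = 8/1 ≈ 8.000
  cycle 0 → 1 → 0: weight = 12, length = 2, mean = 12/2 ≈ 6.000
  cycle 0 → 2 → 0: weight = 3, length = 2, mean = 3/2 ≈ 1.500
  cycle 1 → 0 → 1: weight = 12, length = 2, mean = 12/2 ≈ 6.000
Minimum mean = 1.500, attained e.g. along the cycle 0 → 2 → 0 with weight 3 and length 2. So λ(A) = 3/2 = 3/2.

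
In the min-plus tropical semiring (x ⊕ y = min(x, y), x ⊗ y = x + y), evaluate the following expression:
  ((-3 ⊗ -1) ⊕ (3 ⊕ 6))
((-3 ⊗ -1) ⊕ (3 ⊕ 6)) = -4

Expand innermost to outermost. Recall ⊕ takes the minimum of its arguments and ⊗ takes their sum. Working out the expression ((-3 ⊗ -1) ⊕ (3 ⊕ 6)) gives -4.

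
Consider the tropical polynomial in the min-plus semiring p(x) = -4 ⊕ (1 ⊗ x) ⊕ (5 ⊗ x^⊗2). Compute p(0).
p(0) = -4

A tropical monomial a ⊗ x^⊗i evaluates to a + i · x. Evaluating each term at x = 0:
  Term 0 contributes -4 + 0 · 0 = -4
  Term 1 contributes 1 + 1 · 0 = 1
  Term 2 contributes 5 + 2 · 0 = 5
p(0) = ⊕ of these = min[-4, 1, 5] = -4.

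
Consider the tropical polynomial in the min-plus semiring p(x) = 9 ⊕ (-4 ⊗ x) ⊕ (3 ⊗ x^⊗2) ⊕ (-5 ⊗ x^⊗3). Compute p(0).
p(0) = -5

A tropical monomial a ⊗ x^⊗i evaluates to a + i · x. Evaluating each term at x = 0:
  Term 0 contributes 9 + 0 · 0 = 9
  Term 1 contributes -4 + 1 · 0 = -4
  Term 2 contributes 3 + 2 · 0 = 3
  Term 3 contributes -5 + 3 · 0 = -5
p(0) = ⊕ of these = min[9, -4, 3, -5] = -5.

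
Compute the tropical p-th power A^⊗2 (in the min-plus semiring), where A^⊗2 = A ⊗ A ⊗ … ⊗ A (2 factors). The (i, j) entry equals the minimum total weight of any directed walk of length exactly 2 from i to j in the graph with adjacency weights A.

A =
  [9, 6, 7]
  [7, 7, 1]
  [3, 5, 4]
A^⊗2 =
  [10, 12, 7]
  [4, 6, 5]
  [7, 9, 6]

Each entry (A^⊗2)_ij equals the minimum over all length-2 walks i = v_0 → v_1 → … → v_2 = j of Σ_t A[v_t][v_{t+1}]. For example, for (i, j) = (0, 2) we minimise over 3 possible intermediate vertex sequences; the minimum is 7, attained along the walk 0 → 1 → 2.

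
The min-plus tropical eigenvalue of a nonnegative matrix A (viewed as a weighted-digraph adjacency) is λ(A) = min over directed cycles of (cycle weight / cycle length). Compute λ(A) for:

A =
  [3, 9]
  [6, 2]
λ(A) = 2

Enumerate directed cycles and compute their means (weight / length). Sample:
  cycle 0 → 0: weight = 3, length = 1, mean = 3/1 ≈ 3.000
  cycle 1 → 1: weight = 2, length = 1, mean = 2/1 ≈ 2.000
  cycle 0 → 1 → 0: weight = 15, length = 2, mean = 15/2 ≈ 7.500
  cycle 1 → 0 → 1: weight = 15, length = 2, mean = 15/2 ≈ 7.500
Minimum mean = 2.000, attained e.g. along the cycle 1 → 1 with weight 2 and length 1. So λ(A) = 2/1 = 2.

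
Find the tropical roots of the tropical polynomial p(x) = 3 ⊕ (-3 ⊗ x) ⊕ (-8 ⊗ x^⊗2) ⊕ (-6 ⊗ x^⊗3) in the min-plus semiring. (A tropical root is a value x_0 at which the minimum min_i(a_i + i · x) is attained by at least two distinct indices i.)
Roots: {-2, 5, 6}

Each tropical root is a break point of the lower envelope of the lines y = a_i + i · x (there are 4 lines, with slopes 0, 1, ..., 3). Only the lines that attain the minimum somewhere contribute to roots; other lines are dominated. Here the surviving (envelope) indices are i = 3, i = 2, i = 1, i = 0.
Intersections between consecutive envelope lines give the roots: for adjacent envelope indices i < j the intersection is x = (a_i − a_j) / (j − i). Reading off the sorted break points: {-2, 5, 6}.
Verification: at each break x_0, at least two indices attain the minimum of min_i(a_i + i · x_0).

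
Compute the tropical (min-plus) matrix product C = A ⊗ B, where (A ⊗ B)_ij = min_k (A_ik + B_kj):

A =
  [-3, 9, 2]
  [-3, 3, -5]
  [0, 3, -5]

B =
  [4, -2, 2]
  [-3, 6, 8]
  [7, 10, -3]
A ⊗ B =
  [1, -5, -1]
  [0, -5, -8]
  [0, -2, -8]

Apply the min-plus product entry-by-entry:
  C[0][0] = min over k of (A[0][0] + B[0][0] = -3 + 4 = 1, A[0][1] + B[1][0] = 9 + -3 = 6, A[0][2] + B[2][0] = 2 + 7 = 9) = 1 (attained at k = 0)
  C[0][1] = min over k of (A[0][0] + B[0][1] = -3 + -2 = -5, A[0][1] + B[1][1] = 9 + 6 = 15, A[0][2] + B[2][1] = 2 + 10 = 12) = -5 (attained at k = 0)
  C[0][2] = min over k of (A[0][0] + B[0][2] = -3 + 2 = -1, A[0][1] + B[1][2] = 9 + 8 = 17, A[0][2] + B[2][2] = 2 + -3 = -1) = -1 (attained at k = 0)
  C[1][0] = min over k of (A[1][0] + B[0][0] = -3 + 4 = 1, A[1][1] + B[1][0] = 3 + -3 = 0, A[1][2] + B[2][0] = -5 + 7 = 2) = 0 (attained at k = 1)
  C[1][1] = min over k of (A[1][0] + B[0][1] = -3 + -2 = -5, A[1][1] + B[1][1] = 3 + 6 = 9, A[1][2] + B[2][1] = -5 + 10 = 5) = -5 (attained at k = 0)
  C[1][2] = min over k of (A[1][0] + B[0][2] = -3 + 2 = -1, A[1][1] + B[1][2] = 3 + 8 = 11, A[1][2] + B[2][2] = -5 + -3 = -8) = -8 (attained at k = 2)
  C[2][0] = min over k of (A[2][0] + B[0][0] = 0 + 4 = 4, A[2][1] + B[1][0] = 3 + -3 = 0, A[2][2] + B[2][0] = -5 + 7 = 2) = 0 (attained at k = 1)
  C[2][1] = min over k of (A[2][0] + B[0][1] = 0 + -2 = -2, A[2][1] + B[1][1] = 3 + 6 = 9, A[2][2] + B[2][1] = -5 + 10 = 5) = -2 (attained at k = 0)
  C[2][2] = min over k of (A[2][0] + B[0][2] = 0 + 2 = 2, A[2][1] + B[1][2] = 3 + 8 = 11, A[2][2] + B[2][2] = -5 + -3 = -8) = -8 (attained at k = 2)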